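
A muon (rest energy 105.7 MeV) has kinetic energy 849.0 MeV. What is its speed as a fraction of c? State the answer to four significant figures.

γ = 1 + K/(mc²) = 1 + 849.0/105.7 = 9.0322.
β = √(1 − 1/γ²) = √(1 − 0.0122578) = √0.9877422 = 0.9939.

0.9939c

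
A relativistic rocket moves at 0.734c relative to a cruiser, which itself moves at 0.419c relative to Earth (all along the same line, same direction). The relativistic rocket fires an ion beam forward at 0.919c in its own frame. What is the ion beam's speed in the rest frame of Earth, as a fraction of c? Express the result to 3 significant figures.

0.995c

Apply u = (u'+v)/(1+u'v) twice. Ion beam in the cruiser frame: (0.919+0.734)/(1+0.919·0.734) = 1.653/1.674546 = 0.98713c.
That velocity, transformed to the rest frame of Earth: (0.98713+0.419)/(1+0.98713·0.419) = 1.40613/1.41360747 = 0.99471c.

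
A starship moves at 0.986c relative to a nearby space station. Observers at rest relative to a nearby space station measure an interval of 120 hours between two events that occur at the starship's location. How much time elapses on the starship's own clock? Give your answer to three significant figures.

20.0 hours

β² = 0.972196, so γ = 1/√0.027804 = 5.9972.
The moving clock records proper time: Δτ = Δt/γ = 120/5.9972 = 20.0 hours.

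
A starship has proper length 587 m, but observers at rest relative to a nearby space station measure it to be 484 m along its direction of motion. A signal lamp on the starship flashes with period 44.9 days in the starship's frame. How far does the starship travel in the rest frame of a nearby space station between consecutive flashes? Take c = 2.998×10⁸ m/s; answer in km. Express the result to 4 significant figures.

7.981×10^11 km

Length contraction gives γ = L₀/L = 587/484 = 1.21281.
β = √(1 − 1/γ²) = 0.56582. Lab-frame period = γτ = 1.21281×44.9 days = 54.455 days. Distance = βc × γτ = 0.56582 × 2.998×10⁸ m/s × 4704912 s = 7.9811×10^14 m = 7.981×10^11 km.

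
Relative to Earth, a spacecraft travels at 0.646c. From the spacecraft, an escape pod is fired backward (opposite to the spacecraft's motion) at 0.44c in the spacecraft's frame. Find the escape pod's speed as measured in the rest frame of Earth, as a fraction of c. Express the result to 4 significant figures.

0.2878c

In units of c, u = (u' + v)/(1 + u'v) with u' = −0.44 and v = 0.646.
Numerator: −0.44 + 0.646 = 0.206. Denominator: 1 + (−0.44)(0.646) = 0.71576.
u = 0.206/0.71576 = 0.28781, so the speed is 0.2878c.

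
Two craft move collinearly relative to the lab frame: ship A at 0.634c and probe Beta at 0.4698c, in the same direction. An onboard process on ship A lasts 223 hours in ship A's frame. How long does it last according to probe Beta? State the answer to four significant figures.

229.4 hours

Transform ship A's velocity into probe Beta's frame: (0.634 − 0.4698)/(1 − 0.634·0.4698) = 0.1642/0.7021468, so the relative speed is 0.23385c.
γ for this relative speed: γ = 1/√(1 − 0.0546858) = 1.0285.
The clock on ship A records proper time, so probe Beta measures Δt = γΔτ = 1.0285 × 223 = 229.4 hours.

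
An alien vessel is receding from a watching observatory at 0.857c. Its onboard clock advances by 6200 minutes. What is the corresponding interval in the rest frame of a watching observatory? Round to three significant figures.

12000 minutes

Lorentz factor: γ = (1 − 0.734449)^(−1/2) = 1.9406.
The onboard clock measures proper time, so the interval in the rest frame of a watching observatory is dilated: Δt = γ·Δτ = 1.9406 × 6200 minutes = 12000 minutes.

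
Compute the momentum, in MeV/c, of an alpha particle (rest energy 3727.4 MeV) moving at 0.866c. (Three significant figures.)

γ = 1/√(1 − β²) = 1/√(1 − 0.749956) = 1/√0.250044 = 1/0.500044 = 1.9998.
Momentum: p = γβ·mc = 1.9998 × 0.866 × 3727.4 MeV/c = 6460 MeV/c.

6460 MeV/c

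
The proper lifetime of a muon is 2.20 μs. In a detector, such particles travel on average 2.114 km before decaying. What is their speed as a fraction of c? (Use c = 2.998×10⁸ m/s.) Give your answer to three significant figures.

0.955c

Let x = d/(cτ) = 2114 m / (2.998×10⁸ m/s × 2.200×10^-6 s) = 3.2052. Since d = βγcτ, x = βγ = β/√(1−β²).
Solving: β² = x²/(1+x²) = 10.2733/11.2733 = 0.911295, so β = 0.955.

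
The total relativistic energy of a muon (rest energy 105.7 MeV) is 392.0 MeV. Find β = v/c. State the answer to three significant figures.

γ = E/(mc²) = 392.0/105.7 = 3.7086.
β = √(1 − 1/γ²) = √(1 − 0.0727076) = √0.9272924 = 0.963.

0.963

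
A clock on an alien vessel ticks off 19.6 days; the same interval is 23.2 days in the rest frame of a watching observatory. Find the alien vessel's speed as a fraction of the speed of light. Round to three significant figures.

γ = Δt/Δτ = 23.2/19.6 = 1.1837.
β = √(1 − 1/γ²) = √(1 − 0.713702) = √0.286298 = 0.535.

0.535c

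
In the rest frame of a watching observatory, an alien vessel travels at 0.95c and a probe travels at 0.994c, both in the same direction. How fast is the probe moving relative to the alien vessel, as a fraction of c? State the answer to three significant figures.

0.790c

Transform to the alien vessel's frame: u' = (u − v)/(1 − uv/c²).
u' = (0.994 − 0.95)/(1 − 0.994×0.95) = 0.044/0.0557 = 0.78995.
Speed in the alien vessel's frame: 0.790c (in the same direction).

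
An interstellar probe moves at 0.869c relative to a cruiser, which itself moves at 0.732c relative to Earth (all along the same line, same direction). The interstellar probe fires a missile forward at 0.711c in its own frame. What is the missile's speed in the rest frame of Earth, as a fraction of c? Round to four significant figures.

First combine the missile and interstellar probe (S''→S'): u₁ = (0.711 + 0.869)/(1 + 0.711×0.869) = 1.58/1.617859 = 0.9766.
Then combine with the cruiser (S'→S): u = (0.9766 + 0.732)/(1 + 0.9766×0.732) = 1.7086/1.7148712 = 0.99634.

0.9963c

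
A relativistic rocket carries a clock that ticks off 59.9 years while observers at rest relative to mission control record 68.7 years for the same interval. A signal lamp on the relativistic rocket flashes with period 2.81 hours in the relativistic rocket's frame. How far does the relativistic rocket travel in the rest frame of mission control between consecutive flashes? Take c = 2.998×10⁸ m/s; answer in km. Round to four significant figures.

1.703×10^9 km

The time-dilation ratio gives γ = 68.7/59.9 = 1.14691.
β = √(1 − 1/γ²) = 0.48967. Lab-frame period = γτ = 1.14691×2.81 hours = 3.2228 hours. Distance = βc × γτ = 0.48967 × 2.998×10⁸ m/s × 11602.08 s = 1.7032×10^12 m = 1.703×10^9 km.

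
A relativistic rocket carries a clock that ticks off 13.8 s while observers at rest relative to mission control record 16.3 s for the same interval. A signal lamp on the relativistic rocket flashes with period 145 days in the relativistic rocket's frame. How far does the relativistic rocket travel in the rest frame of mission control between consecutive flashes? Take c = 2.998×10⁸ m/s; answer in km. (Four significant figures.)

From Δt = γΔτ: γ = 16.3/13.8 = 1.18116.
β = √(1 − 1/γ²) = 0.53219. Lab-frame period = γτ = 1.18116×145 days = 171.27 days. Distance = βc × γτ = 0.53219 × 2.998×10⁸ m/s × 14797728 s = 2.3610×10^15 m = 2.361×10^12 km.

2.361×10^12 km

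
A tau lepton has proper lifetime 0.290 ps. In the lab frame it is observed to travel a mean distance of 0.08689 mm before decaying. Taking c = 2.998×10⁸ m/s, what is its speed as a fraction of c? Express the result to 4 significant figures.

Let x = d/(cτ) = 8.689×10^-5 m / (2.998×10⁸ m/s × 2.900×10^-13 s) = 0.9994. Since d = βγcτ, x = βγ = β/√(1−β²).
Solving: β² = x²/(1+x²) = 0.9988/1.9988 = 0.4997, so β = 0.7069.

0.7069c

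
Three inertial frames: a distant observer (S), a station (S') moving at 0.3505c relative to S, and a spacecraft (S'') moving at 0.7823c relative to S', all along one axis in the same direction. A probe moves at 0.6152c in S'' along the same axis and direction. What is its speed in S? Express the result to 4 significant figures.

Apply u = (u'+v)/(1+u'v) twice. Probe in the station frame: (0.6152+0.7823)/(1+0.6152·0.7823) = 1.3975/1.48127096 = 0.94345c.
That velocity, transformed to the rest frame of a distant observer: (0.94345+0.3505)/(1+0.94345·0.3505) = 1.29395/1.330679225 = 0.9724c.

0.9724c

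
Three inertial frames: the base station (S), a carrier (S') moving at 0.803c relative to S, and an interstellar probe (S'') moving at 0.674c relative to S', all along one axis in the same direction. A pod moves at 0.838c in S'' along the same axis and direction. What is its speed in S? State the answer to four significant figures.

Apply u = (u'+v)/(1+u'v) twice. Pod in the carrier frame: (0.838+0.674)/(1+0.838·0.674) = 1.512/1.564812 = 0.96625c.
That velocity, transformed to the rest frame of the base station: (0.96625+0.803)/(1+0.96625·0.803) = 1.76925/1.77589875 = 0.99626c.

0.9963c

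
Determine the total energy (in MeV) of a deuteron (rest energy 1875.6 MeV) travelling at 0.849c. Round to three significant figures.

Lorentz factor: γ = (1 − 0.720801)^(−1/2) = 1.8925.
Total energy: E = γmc² = 1.8925 × 1875.6 MeV = 3550 MeV.

3550 MeV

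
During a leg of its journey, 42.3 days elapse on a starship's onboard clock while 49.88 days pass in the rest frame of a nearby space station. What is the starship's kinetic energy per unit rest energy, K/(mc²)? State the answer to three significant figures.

0.179

The time-dilation ratio gives γ = 49.88/42.3 = 1.1792.
Since K = (γ−1)mc², K/(mc²) = 1.1792 − 1 = 0.179.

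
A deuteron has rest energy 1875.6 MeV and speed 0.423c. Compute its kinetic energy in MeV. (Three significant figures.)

194 MeV

β² = 0.178929, so γ = 1/√0.821071 = 1.10359.
Kinetic energy: K = (γ − 1)mc² = (1.10359 − 1) × 1875.6 MeV = 0.10359 × 1875.6 = 194 MeV.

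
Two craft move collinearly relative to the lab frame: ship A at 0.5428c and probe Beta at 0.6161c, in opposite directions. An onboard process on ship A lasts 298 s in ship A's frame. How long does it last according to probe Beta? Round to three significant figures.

Speed of ship A in probe Beta's frame: u = (v_A + v_B)/(1 + v_A v_B/c²) = (0.5428 + 0.6161)/(1 + 0.5428×0.6161) = 1.1589/1.33441908 = 0.86847; |u| = 0.86847c.
γ for this relative speed: γ = 1/√(1 − 0.75424) = 2.0172.
The clock on ship A records proper time, so probe Beta measures Δt = γΔτ = 2.0172 × 298 = 601 s.

601 s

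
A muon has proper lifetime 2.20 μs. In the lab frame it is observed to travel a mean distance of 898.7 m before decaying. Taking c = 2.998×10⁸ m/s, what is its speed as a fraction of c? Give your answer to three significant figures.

0.806c

Lab distance = (lab lifetime)·v = γτ·βc, so βγ = d/(cτ) = 898.7/(2.998×10⁸ × 2.200×10^-6) = 1.3626.
With βγ = 1.3626: γ² = 1 + (βγ)² = 2.85668, and β = (βγ)/γ = 1.3626/1.69017 = 0.806.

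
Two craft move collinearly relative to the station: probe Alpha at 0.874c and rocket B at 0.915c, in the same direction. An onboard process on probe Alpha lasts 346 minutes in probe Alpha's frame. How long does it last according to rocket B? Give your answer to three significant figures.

353 minutes

Speed of probe Alpha in rocket B's frame: u = (v_A − v_B)/(1 − v_A v_B/c²) = (0.874 − 0.915)/(1 − 0.874×0.915) = −0.041/0.20029 = −0.2047; |u| = 0.2047c.
At |u| = 0.2047c, γ = (1 − 0.0419021)^(−1/2) = 1.0216.
The clock on probe Alpha records proper time, so rocket B measures Δt = γΔτ = 1.0216 × 346 = 353 minutes.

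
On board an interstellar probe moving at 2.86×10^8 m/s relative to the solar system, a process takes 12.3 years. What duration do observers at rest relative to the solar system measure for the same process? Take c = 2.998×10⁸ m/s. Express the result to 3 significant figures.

β = v/c = (2.86×10^8 m/s)/(2.998×10⁸ m/s) = 0.953969.
With β = 0.953969, γ = 1/√(1 − 0.953969²) = 1/√0.08994315 = 3.3344.
The onboard clock measures proper time, so the interval in the rest frame of the solar system is dilated: Δt = γ·Δτ = 3.3344 × 12.3 years = 41.0 years.

41.0 years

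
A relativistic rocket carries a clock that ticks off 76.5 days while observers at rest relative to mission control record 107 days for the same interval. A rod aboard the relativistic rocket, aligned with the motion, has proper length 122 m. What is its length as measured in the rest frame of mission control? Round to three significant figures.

87.2 m

The time-dilation ratio gives γ = 107/76.5 = 1.39869.
L = L₀/γ = 122/1.39869 = 87.2 m.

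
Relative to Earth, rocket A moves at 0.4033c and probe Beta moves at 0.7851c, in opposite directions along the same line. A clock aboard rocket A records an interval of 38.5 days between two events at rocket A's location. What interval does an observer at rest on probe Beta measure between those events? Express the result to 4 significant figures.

Speed of rocket A in probe Beta's frame: u = (v_A + v_B)/(1 + v_A v_B/c²) = (0.4033 + 0.7851)/(1 + 0.4033×0.7851) = 1.1884/1.31663083 = 0.90261; |u| = 0.90261c.
At |u| = 0.90261c, γ = (1 − 0.814705)^(−1/2) = 2.3231.
Rocket A's interval is proper; time dilation gives Δt_B = γΔτ = 2.3231 × 38.5 days = 89.44 days.

89.44 days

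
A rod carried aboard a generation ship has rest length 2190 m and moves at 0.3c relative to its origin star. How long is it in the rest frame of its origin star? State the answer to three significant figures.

2090 m

With β = 0.3, γ = 1/√(1 − 0.3²) = 1/√0.91 = 1.0483.
Length contraction: L = L₀/γ = 2190/1.0483 = 2090 m.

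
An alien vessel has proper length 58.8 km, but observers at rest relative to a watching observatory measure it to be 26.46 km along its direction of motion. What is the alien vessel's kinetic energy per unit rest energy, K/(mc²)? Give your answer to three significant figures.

1.22

γ = L₀/L = 58.8/26.46 = 2.22222.
Since K = (γ−1)mc², K/(mc²) = 2.22222 − 1 = 1.22.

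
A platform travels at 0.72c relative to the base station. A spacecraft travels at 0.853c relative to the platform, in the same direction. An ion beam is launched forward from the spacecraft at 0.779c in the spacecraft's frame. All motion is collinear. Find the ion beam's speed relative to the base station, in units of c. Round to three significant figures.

Apply u = (u'+v)/(1+u'v) twice. Ion beam in the platform frame: (0.779+0.853)/(1+0.779·0.853) = 1.632/1.664487 = 0.98048c.
That velocity, transformed to the rest frame of the base station: (0.98048+0.72)/(1+0.98048·0.72) = 1.70048/1.7059456 = 0.9968c.

0.997c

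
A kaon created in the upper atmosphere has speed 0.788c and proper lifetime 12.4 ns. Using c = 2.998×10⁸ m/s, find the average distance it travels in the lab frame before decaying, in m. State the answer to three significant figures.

γ = 1/√(1 − β²) = 1/√(1 − 0.620944) = 1/√0.379056 = 1/0.615675 = 1.6242.
Lab-frame lifetime: Δt = γτ = 1.6242 × 12.4 ns = 20.14 ns.
Distance: d = vΔt = 0.788 × 2.998×10⁸ m/s × 2.0140×10^-8 s = 4.76 m.

4.76 m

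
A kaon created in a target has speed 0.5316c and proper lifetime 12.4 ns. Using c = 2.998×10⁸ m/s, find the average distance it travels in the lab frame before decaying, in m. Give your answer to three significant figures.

γ = 1/√(1 − β²) = 1/√(1 − 0.28259856) = 1/√0.71740144 = 1/0.846996 = 1.1806.
Lab-frame lifetime: Δt = γτ = 1.1806 × 12.4 ns = 14.639 ns.
Distance: d = vΔt = 0.5316 × 2.998×10⁸ m/s × 1.4639×10^-8 s = 2.33 m.

2.33 m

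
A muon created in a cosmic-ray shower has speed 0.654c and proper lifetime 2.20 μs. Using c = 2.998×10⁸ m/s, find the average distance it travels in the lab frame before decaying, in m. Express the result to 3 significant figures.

γ = 1/√(1 − β²) = 1/√(1 − 0.427716) = 1/√0.572284 = 1/0.756495 = 1.3219.
Lab-frame lifetime: Δt = γτ = 1.3219 × 2.20 μs = 2.9082 μs.
Distance: d = vΔt = 0.654 × 2.998×10⁸ m/s × 2.9082×10^-6 s = 570 m.

570 m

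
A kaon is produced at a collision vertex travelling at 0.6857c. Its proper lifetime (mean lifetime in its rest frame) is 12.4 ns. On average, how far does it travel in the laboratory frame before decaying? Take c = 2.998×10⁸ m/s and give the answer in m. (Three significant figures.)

3.50 m

With β = 0.6857, γ = 1/√(1 − 0.6857²) = 1/√0.52981551 = 1.3738.
Lab-frame lifetime: Δt = γτ = 1.3738 × 12.4 ns = 17.035 ns.
Distance: d = vΔt = 0.6857 × 2.998×10⁸ m/s × 1.7035×10^-8 s = 3.50 m.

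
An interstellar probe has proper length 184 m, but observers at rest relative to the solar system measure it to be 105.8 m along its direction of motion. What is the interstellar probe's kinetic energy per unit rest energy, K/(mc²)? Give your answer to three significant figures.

γ = L₀/L = 184/105.8 = 1.73913.
Since K = (γ−1)mc², K/(mc²) = 1.73913 − 1 = 0.739.

0.739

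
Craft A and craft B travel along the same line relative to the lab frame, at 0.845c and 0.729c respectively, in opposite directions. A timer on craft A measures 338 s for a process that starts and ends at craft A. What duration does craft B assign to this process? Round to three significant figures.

The velocity of craft A relative to craft B is (0.845 + 0.729)c / (1 + 0.845×0.729) = 0.97401c; relative speed 0.97401c.
γ for this relative speed: γ = 1/√(1 − 0.948695) = 4.4149.
The clock on craft A records proper time, so craft B measures Δt = γΔτ = 4.4149 × 338 = 1490 s.

1490 s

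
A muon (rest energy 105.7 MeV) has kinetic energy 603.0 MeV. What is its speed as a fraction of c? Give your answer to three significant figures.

0.989c

γ = 1 + K/(mc²) = 1 + 603.0/105.7 = 6.7048.
β = √(1 − 1/γ²) = √(1 − 0.0222448) = √0.9777552 = 0.989.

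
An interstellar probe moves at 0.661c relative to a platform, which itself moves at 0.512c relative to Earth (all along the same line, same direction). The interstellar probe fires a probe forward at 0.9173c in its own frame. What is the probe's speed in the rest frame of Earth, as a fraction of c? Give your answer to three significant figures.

0.994c

Compose velocities in two stages. Stage 1 (into S'): u₁ = (0.9173+0.661)/(1+0.9173×0.661) = 0.98255.
Stage 2 (into S): u = (0.98255+0.512)/(1+0.98255×0.512) = 0.99433, so the speed is 0.994c.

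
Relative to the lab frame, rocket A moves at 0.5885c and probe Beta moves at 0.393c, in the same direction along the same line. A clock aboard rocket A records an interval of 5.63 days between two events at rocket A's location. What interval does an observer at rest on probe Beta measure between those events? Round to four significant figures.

Speed of rocket A in probe Beta's frame: u = (v_A − v_B)/(1 − v_A v_B/c²) = (0.5885 − 0.393)/(1 − 0.5885×0.393) = 0.1955/0.7687195 = 0.25432; |u| = 0.25432c.
At |u| = 0.25432c, γ = (1 − 0.0646787)^(−1/2) = 1.034.
Rocket A's interval is proper; time dilation gives Δt_B = γΔτ = 1.034 × 5.63 days = 5.821 days.

5.821 days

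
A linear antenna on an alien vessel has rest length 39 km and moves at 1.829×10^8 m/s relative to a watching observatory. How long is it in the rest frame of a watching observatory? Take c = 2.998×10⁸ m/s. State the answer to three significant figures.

30.9 km

β = v/c = (1.829×10^8 m/s)/(2.998×10⁸ m/s) = 0.610073.
Lorentz factor: γ = (1 − 0.3721891)^(−1/2) = 1.2621.
Length contraction: L = L₀/γ = 39/1.2621 = 30.9 km.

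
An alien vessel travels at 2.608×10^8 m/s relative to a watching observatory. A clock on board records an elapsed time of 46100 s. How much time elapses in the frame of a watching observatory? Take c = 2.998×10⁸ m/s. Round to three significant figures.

93500 s

β = v/c = (2.608×10^8 m/s)/(2.998×10⁸ m/s) = 0.869913.
β² = 0.7567486, so γ = 1/√0.2432514 = 2.0276.
Time dilation: Δt = γ·Δτ = 2.0276 × 46100 = 93500 s.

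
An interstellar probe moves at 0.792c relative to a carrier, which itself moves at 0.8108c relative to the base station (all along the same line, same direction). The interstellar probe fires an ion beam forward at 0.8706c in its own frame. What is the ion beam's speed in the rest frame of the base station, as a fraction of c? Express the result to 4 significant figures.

Compose velocities in two stages. Stage 1 (into S'): u₁ = (0.8706+0.792)/(1+0.8706×0.792) = 0.98407.
Stage 2 (into S): u = (0.98407+0.8108)/(1+0.98407×0.8108) = 0.99832, so the speed is 0.9983c.

0.9983c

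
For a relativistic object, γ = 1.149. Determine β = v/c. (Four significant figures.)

β = √(1 − 1/γ²) = √(1 − 1/1.320201) = √0.24254 = 0.4925.

0.4925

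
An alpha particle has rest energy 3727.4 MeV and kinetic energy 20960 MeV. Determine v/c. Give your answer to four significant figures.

K = (γ−1)mc², so γ = 1 + 20960/3727.4 = 6.6232.
Then v/c = √(1 − γ⁻²) = √(1 − 0.0227963) = √0.9772037 = 0.9885.

0.9885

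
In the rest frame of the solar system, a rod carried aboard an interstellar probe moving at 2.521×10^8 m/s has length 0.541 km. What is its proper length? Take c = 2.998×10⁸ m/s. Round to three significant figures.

1.00 km

β = v/c = (2.521×10^8 m/s)/(2.998×10⁸ m/s) = 0.840894.
With β = 0.840894, γ = 1/√(1 − 0.840894²) = 1/√0.2928973 = 1.8477.
Proper length: L₀ = γ·L = 1.8477 × 0.541 = 1.00 km.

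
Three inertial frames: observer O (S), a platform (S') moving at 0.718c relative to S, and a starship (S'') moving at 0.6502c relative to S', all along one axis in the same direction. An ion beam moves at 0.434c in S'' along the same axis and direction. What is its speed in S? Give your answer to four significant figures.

0.9729c

Apply u = (u'+v)/(1+u'v) twice. Ion beam in the platform frame: (0.434+0.6502)/(1+0.434·0.6502) = 1.0842/1.2821868 = 0.84559c.
That velocity, transformed to the rest frame of observer O: (0.84559+0.718)/(1+0.84559·0.718) = 1.56359/1.60713362 = 0.97291c.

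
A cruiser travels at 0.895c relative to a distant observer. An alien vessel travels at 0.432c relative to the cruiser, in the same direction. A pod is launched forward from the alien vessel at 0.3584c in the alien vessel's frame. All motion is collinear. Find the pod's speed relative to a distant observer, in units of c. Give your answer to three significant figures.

First combine the pod and alien vessel (S''→S'): u₁ = (0.3584 + 0.432)/(1 + 0.3584×0.432) = 0.7904/1.1548288 = 0.68443.
Then combine with the cruiser (S'→S): u = (0.68443 + 0.895)/(1 + 0.68443×0.895) = 1.57943/1.61256485 = 0.97945.

0.979c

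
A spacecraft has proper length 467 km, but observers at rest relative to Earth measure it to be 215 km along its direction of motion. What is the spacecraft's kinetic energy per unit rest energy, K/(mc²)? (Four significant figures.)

1.172

γ = L₀/L = 467/215 = 2.17209.
Since K = (γ−1)mc², K/(mc²) = 2.17209 − 1 = 1.172.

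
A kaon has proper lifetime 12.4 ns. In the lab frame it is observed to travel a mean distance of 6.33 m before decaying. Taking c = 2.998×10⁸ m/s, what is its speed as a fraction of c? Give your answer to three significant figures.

Lab distance = (lab lifetime)·v = γτ·βc, so βγ = d/(cτ) = 6.330/(2.998×10⁸ × 1.240×10^-8) = 1.7027.
With βγ = 1.7027: γ² = 1 + (βγ)² = 3.89919, and β = (βγ)/γ = 1.7027/1.97464 = 0.862.

0.862c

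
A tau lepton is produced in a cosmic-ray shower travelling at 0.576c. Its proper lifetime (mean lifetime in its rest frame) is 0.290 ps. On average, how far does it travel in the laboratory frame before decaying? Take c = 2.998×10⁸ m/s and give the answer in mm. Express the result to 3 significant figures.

γ = 1/√(1 − β²) = 1/√(1 − 0.331776) = 1/√0.668224 = 1/0.81745 = 1.2233.
Lab-frame lifetime: Δt = γτ = 1.2233 × 0.290 ps = 0.35476 ps.
Distance: d = vΔt = 0.576 × 2.998×10⁸ m/s × 3.5476×10^-13 s = 6.13×10^-5 m = 0.0613 mm.

0.0613 mm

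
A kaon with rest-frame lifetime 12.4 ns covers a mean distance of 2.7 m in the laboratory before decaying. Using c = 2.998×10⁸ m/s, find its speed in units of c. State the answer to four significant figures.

Let x = d/(cτ) = 2.700 m / (2.998×10⁸ m/s × 1.240×10^-8 s) = 0.72629. Since d = βγcτ, x = βγ = β/√(1−β²).
Solving: β² = x²/(1+x²) = 0.527497/1.527497 = 0.345334, so β = 0.5877.

0.5877c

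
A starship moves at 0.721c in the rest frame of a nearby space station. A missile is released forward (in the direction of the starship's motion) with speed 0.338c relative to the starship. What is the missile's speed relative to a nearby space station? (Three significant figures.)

0.851c

Relativistic velocity addition: u = (u' + v)/(1 + u'v/c²), with u' = 0.338c and v = 0.721c.
Numerator: 0.338 + 0.721 = 1.059. Denominator: 1 + (0.338)(0.721) = 1.243698.
u = 1.059/1.243698 = 0.85149, so the speed is 0.851c.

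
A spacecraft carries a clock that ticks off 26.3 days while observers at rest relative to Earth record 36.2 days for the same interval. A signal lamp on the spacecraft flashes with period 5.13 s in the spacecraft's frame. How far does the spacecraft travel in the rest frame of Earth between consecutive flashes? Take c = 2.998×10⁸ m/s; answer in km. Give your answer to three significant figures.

1.45×10^6 km

From Δt = γΔτ: γ = 36.2/26.3 = 1.37643.
β = √(1 − 1/γ²) = 0.68715. Lab-frame period = γτ = 1.37643×5.13 s = 7.0611 s. Distance = βc × γτ = 0.68715 × 2.998×10⁸ m/s × 7.0611 s = 1.4546×10^9 m = 1.45×10^6 km.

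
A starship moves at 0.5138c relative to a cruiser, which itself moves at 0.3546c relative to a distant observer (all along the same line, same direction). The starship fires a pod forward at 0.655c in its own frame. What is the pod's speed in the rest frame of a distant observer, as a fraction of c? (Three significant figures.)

0.938c

First combine the pod and starship (S''→S'): u₁ = (0.655 + 0.5138)/(1 + 0.655×0.5138) = 1.1688/1.336539 = 0.8745.
Then combine with the cruiser (S'→S): u = (0.8745 + 0.3546)/(1 + 0.8745×0.3546) = 1.2291/1.3100977 = 0.93817.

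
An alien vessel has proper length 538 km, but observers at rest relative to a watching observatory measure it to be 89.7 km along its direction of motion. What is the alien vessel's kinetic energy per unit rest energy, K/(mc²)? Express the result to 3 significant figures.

5.00

γ = L₀/L = 538/89.7 = 5.99777.
K/(mc²) = γ − 1 = 5.99777 − 1 = 5.00.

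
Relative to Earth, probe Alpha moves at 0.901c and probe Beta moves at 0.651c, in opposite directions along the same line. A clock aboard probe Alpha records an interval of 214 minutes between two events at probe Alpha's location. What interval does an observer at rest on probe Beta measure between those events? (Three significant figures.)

The velocity of probe Alpha relative to probe Beta is (0.901 + 0.651)c / (1 + 0.901×0.651) = 0.97822c; relative speed 0.97822c.
γ for this relative speed: γ = 1/√(1 − 0.956914) = 4.8176.
Probe Alpha's interval is proper; time dilation gives Δt_B = γΔτ = 4.8176 × 214 minutes = 1030 minutes.

1030 minutes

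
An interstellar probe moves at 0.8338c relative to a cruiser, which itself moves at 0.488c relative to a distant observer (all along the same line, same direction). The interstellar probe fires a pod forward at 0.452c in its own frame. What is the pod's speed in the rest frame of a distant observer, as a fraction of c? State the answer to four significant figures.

First combine the pod and interstellar probe (S''→S'): u₁ = (0.452 + 0.8338)/(1 + 0.452×0.8338) = 1.2858/1.3768776 = 0.93385.
Then combine with the cruiser (S'→S): u = (0.93385 + 0.488)/(1 + 0.93385×0.488) = 1.42185/1.4557188 = 0.97673.

0.9767c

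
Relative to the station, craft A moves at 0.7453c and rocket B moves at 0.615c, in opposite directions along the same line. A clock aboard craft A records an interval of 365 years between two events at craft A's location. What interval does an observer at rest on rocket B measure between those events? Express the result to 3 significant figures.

1010 years

Speed of craft A in rocket B's frame: u = (v_A + v_B)/(1 + v_A v_B/c²) = (0.7453 + 0.615)/(1 + 0.7453×0.615) = 1.3603/1.4583595 = 0.93276; |u| = 0.93276c.
At |u| = 0.93276c, γ = (1 − 0.870041)^(−1/2) = 2.7739.
The clock on craft A records proper time, so rocket B measures Δt = γΔτ = 2.7739 × 365 = 1010 years.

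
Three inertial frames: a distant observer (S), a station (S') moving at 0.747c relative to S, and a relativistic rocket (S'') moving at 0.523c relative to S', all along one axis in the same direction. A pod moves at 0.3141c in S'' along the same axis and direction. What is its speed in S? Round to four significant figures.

Apply u = (u'+v)/(1+u'v) twice. Pod in the station frame: (0.3141+0.523)/(1+0.3141·0.523) = 0.8371/1.1642743 = 0.71899c.
That velocity, transformed to the rest frame of a distant observer: (0.71899+0.747)/(1+0.71899·0.747) = 1.46599/1.53708553 = 0.95375c.

0.9537c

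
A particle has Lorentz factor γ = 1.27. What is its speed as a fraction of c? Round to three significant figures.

0.616c

β = √(1 − 1/γ²) = √(1 − 1/1.6129) = √0.379999 = 0.616.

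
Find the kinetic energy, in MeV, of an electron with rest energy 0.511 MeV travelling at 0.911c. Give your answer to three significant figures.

γ = 1/√(1 − β²) = 1/√(1 − 0.829921) = 1/√0.170079 = 2.4248.
Kinetic energy: K = (γ − 1)mc² = (2.4248 − 1) × 0.511 MeV = 1.4248 × 0.511 = 0.728 MeV.

0.728 MeV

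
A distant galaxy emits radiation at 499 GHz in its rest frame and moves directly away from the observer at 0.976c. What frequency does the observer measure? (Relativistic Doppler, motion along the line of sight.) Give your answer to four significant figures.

Relativistic Doppler (source moving away): f_obs = f_src · √((1−β)/(1+β)).
With β = 0.976: factor = √(0.024/1.976) = 0.11021.
f_obs = 499 × 0.11021 = 54.99 GHz.

54.99 GHz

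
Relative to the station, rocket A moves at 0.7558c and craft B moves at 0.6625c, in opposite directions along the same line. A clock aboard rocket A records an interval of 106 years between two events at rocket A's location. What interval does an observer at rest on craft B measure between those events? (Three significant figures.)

Speed of rocket A in craft B's frame: u = (v_A + v_B)/(1 + v_A v_B/c²) = (0.7558 + 0.6625)/(1 + 0.7558×0.6625) = 1.4183/1.5007175 = 0.94508; |u| = 0.94508c.
At |u| = 0.94508c, γ = (1 − 0.893176)^(−1/2) = 3.0596.
Rocket A's interval is proper; time dilation gives Δt_B = γΔτ = 3.0596 × 106 years = 324 years.

324 years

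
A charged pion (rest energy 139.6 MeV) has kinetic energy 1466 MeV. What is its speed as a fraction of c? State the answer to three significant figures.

0.996c

K = (γ−1)mc², so γ = 1 + 1466/139.6 = 11.501.
Then v/c = √(1 − γ⁻²) = √(1 − 0.00756012) = √0.99243988 = 0.996.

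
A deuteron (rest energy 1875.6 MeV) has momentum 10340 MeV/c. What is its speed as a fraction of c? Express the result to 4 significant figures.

0.9839c

βγ = pc/(mc²) = 10340/1875.6 = 5.5129.
Since γ² = 1 + (βγ)² = 31.3921, γ = √31.3921 = 5.60287, and β = (βγ)/γ = 5.5129/5.60287 = 0.9839.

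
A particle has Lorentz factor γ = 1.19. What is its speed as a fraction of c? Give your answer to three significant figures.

β = √(1 − 1/γ²) = √(1 − 1/1.4161) = √0.293835 = 0.542.

0.542c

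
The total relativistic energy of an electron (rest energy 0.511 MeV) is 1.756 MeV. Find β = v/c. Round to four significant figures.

γ = E/(mc²) = 1.756/0.511 = 3.4364.
β = √(1 − 1/γ²) = √(1 − 0.0846823) = √0.9153177 = 0.9567.

0.9567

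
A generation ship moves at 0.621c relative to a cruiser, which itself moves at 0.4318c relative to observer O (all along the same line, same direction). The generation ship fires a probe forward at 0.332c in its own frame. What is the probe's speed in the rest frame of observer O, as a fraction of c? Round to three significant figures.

0.911c

First combine the probe and generation ship (S''→S'): u₁ = (0.332 + 0.621)/(1 + 0.332×0.621) = 0.953/1.206172 = 0.7901.
Then combine with the cruiser (S'→S): u = (0.7901 + 0.4318)/(1 + 0.7901×0.4318) = 1.2219/1.34116518 = 0.91107.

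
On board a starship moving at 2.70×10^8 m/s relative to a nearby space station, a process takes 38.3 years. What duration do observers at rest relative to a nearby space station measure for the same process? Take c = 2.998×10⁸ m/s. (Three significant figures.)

88.1 years

β = v/c = (2.70×10^8 m/s)/(2.998×10⁸ m/s) = 0.9006.
γ = 1/√(1 − β²) = 1/√(1 − 0.81108036) = 1/√0.18891964 = 1/0.434649 = 2.3007.
Time dilation: Δt = γ·Δτ = 2.3007 × 38.3 = 88.1 years.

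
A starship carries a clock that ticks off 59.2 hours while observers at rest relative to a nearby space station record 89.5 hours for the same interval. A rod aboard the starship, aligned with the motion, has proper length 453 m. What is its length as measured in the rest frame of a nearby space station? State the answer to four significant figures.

From Δt = γΔτ: γ = 89.5/59.2 = 1.51182.
L = L₀/γ = 453/1.51182 = 299.6 m.

299.6 m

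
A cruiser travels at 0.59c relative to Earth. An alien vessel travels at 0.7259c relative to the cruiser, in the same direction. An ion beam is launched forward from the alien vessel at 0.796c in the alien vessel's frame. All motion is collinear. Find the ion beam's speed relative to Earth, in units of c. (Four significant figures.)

0.9907c

Apply u = (u'+v)/(1+u'v) twice. Ion beam in the cruiser frame: (0.796+0.7259)/(1+0.796·0.7259) = 1.5219/1.5778164 = 0.96456c.
That velocity, transformed to the rest frame of Earth: (0.96456+0.59)/(1+0.96456·0.59) = 1.55456/1.5690904 = 0.99074c.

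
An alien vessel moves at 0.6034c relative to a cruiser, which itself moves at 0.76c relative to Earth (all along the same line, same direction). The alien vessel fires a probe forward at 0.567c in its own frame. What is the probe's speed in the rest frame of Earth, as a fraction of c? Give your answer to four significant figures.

First combine the probe and alien vessel (S''→S'): u₁ = (0.567 + 0.6034)/(1 + 0.567×0.6034) = 1.1704/1.3421278 = 0.87205.
Then combine with the cruiser (S'→S): u = (0.87205 + 0.76)/(1 + 0.87205×0.76) = 1.63205/1.662758 = 0.98153.

0.9815c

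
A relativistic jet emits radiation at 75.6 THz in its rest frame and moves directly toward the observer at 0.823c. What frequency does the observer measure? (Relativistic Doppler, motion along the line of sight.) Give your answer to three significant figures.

Relativistic Doppler (source moving toward): f_obs = f_src · √((1+β)/(1−β)).
With β = 0.823: factor = √(1.823/0.177) = 3.2093.
f_obs = 75.6 × 3.2093 = 243 THz.

243 THz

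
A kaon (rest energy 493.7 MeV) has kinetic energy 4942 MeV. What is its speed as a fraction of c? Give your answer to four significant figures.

K = (γ−1)mc², so γ = 1 + 4942/493.7 = 11.01.
Then v/c = √(1 − γ⁻²) = √(1 − 0.00824946) = √0.99175054 = 0.9959.

0.9959c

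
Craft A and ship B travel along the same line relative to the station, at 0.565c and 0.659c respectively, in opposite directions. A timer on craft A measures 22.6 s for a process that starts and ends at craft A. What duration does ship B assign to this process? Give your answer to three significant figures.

50.0 s

Speed of craft A in ship B's frame: u = (v_A + v_B)/(1 + v_A v_B/c²) = (0.565 + 0.659)/(1 + 0.565×0.659) = 1.224/1.372335 = 0.89191; |u| = 0.89191c.
At |u| = 0.89191c, γ = (1 − 0.795503)^(−1/2) = 2.2113.
The clock on craft A records proper time, so ship B measures Δt = γΔτ = 2.2113 × 22.6 = 50.0 s.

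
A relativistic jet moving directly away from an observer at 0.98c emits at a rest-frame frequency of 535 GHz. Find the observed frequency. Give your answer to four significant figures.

53.77 GHz

Relativistic Doppler (source moving away): f_obs = f_src · √((1−β)/(1+β)).
With β = 0.98: factor = √(0.02/1.98) = 0.1005.
f_obs = 535 × 0.1005 = 53.77 GHz.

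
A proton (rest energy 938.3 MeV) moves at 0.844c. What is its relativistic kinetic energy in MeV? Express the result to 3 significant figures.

811 MeV

Lorentz factor: γ = (1 − 0.712336)^(−1/2) = 1.86448.
Kinetic energy: K = (γ − 1)mc² = (1.86448 − 1) × 938.3 MeV = 0.86448 × 938.3 = 811 MeV.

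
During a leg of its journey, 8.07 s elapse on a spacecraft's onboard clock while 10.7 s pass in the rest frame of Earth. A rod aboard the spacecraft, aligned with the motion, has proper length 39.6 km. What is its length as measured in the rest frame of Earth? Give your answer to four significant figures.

γ = Δt/Δτ = 10.7/8.07 = 1.3259.
The rod contracts by the same γ: 39.6 km / 1.3259 = 29.87 km.

29.87 km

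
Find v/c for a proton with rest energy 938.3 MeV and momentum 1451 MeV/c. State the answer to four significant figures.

βγ = pc/(mc²) = 1451/938.3 = 1.5464.
Since γ² = 1 + (βγ)² = 3.39135, γ = √3.39135 = 1.84156, and β = (βγ)/γ = 1.5464/1.84156 = 0.8397.

0.8397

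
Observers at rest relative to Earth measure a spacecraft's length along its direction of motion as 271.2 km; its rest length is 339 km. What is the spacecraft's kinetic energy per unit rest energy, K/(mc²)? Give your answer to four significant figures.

From L = L₀/γ: γ = 339/271.2 = 1.25.
K/(mc²) = γ − 1 = 1.25 − 1 = 0.2500.

0.2500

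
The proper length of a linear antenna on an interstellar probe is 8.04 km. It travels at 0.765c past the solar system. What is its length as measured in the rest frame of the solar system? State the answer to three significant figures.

5.18 km

β² = 0.585225, so γ = 1/√0.414775 = 1.5527.
Length contraction: L = L₀/γ = 8.04/1.5527 = 5.18 km.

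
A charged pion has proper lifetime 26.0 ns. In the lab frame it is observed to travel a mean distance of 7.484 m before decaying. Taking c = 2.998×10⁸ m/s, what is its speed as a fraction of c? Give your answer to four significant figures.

0.6926c

Lab distance = (lab lifetime)·v = γτ·βc, so βγ = d/(cτ) = 7.484/(2.998×10⁸ × 2.600×10^-8) = 0.96013.
With βγ = 0.96013: γ² = 1 + (βγ)² = 1.92185, and β = (βγ)/γ = 0.96013/1.38631 = 0.6926.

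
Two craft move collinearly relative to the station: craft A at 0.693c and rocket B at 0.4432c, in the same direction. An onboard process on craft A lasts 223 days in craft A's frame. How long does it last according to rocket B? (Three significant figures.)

239 days

Transform craft A's velocity into rocket B's frame: (0.693 − 0.4432)/(1 − 0.693·0.4432) = 0.2498/0.6928624, so the relative speed is 0.36053c.
γ for this relative speed: γ = 1/√(1 − 0.129982) = 1.0721.
The clock on craft A records proper time, so rocket B measures Δt = γΔτ = 1.0721 × 223 = 239 days.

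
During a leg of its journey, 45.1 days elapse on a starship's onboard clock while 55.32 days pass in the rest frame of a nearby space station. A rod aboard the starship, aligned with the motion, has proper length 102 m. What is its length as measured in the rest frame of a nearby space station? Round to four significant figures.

γ = Δt/Δτ = 55.32/45.1 = 1.22661.
The rod contracts by the same γ: 102 m / 1.22661 = 83.16 m.

83.16 m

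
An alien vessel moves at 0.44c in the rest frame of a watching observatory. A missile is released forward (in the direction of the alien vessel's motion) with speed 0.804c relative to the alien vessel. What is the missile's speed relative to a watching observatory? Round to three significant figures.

0.919c

Relativistic velocity addition: u = (u' + v)/(1 + u'v/c²), with u' = 0.804c and v = 0.44c.
Numerator: 0.804 + 0.44 = 1.244. Denominator: 1 + (0.804)(0.44) = 1.35376.
u = 1.244/1.35376 = 0.91892, so the speed is 0.919c.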